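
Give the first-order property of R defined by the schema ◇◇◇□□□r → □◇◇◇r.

This is a Sahlqvist (Geach-type) schema ◇^3□^3r → □^1◇^3r.
First-order correspondent: ∀x ∀y ∀z ((xR³y ∧ xRz) → ∃w (yR³w ∧ zR³w)).

∀x ∀y ∀z ((xR³y ∧ xRz) → ∃w (yR³w ∧ zR³w))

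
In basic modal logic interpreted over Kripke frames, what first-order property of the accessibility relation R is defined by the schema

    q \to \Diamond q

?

This is a form of the T axiom.
Its frame correspondent is reflexivity — \forall x Rxx.

reflexivity: \forall x Rxx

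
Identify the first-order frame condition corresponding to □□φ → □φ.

density: ∀x ∀y (Rxy → ∃z (Rxz ∧ Rzy))

Suppose □□φ→□φ is valid. Take Rxy and set V(φ)={w : xR²w}. Then □□φ at x, so □φ at x, so φ at y, i.e. ∃z(Rxz∧Rzy).
The converse is a direct semantic check.
Frame condition: ∀x ∀y (Rxy → ∃z (Rxz ∧ Rzy)).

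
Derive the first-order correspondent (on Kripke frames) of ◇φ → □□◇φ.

This is a Sahlqvist (Geach-type) schema ◇^1□^0φ → □^2◇^1φ.
Minimal-valuation argument: fix x; take any y with xR^1y and any z with xR^2z. Set V(φ) to the set of worlds R-reachable from y in exactly 0 steps. Then □^0φ holds at y, so the antecedent holds at x; validity forces ◇^1φ at z, giving a w with zR^1w and yR^0w.
First-order correspondent: ∀x ∀y ∀z ((xRy ∧ xR²z) → ∃w (y = w ∧ zRw)).

∀x ∀y ∀z ((xRy ∧ xR²z) → ∃w (y = w ∧ zRw))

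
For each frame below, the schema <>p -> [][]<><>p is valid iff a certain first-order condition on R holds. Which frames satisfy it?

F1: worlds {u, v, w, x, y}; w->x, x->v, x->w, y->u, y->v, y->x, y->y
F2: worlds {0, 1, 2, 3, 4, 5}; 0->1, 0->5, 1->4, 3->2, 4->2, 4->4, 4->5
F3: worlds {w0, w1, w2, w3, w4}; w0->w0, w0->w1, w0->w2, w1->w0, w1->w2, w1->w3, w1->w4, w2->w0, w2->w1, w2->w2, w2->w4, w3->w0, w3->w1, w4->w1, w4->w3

Frame correspondent (Sahlqvist): forall x forall y forall z ((xRy & x R^2 z) -> exists w (y = w & z R^2 w)) — i.e. a generalized confluence (Geach) condition.
F1: fails — wRx, wR²v but no t with x=t and vR²t.
F2: fails — 0R1, 0R²4 but no w with 1=w and 4R²w.
F3: condition met.
Valid on: F3.

F3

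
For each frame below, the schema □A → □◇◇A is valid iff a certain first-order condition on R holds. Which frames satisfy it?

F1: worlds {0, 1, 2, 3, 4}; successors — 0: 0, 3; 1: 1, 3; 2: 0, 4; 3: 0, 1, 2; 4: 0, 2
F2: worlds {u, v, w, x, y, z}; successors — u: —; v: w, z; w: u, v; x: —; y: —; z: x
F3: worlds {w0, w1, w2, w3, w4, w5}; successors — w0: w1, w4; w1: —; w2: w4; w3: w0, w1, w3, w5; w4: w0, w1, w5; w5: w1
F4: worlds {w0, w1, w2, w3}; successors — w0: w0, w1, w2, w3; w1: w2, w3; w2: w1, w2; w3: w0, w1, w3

F1, F4

The schema corresponds to a generalized confluence (Geach) condition: ∀x ∀z (xRz → ∃w (xRw ∧ zR²w)).
F1: holds.
F2: fails — vRz but no t with vRt and zR²t.
F3: fails — w0Rw1 but no w with w0Rw and w1R²w.
F4: holds.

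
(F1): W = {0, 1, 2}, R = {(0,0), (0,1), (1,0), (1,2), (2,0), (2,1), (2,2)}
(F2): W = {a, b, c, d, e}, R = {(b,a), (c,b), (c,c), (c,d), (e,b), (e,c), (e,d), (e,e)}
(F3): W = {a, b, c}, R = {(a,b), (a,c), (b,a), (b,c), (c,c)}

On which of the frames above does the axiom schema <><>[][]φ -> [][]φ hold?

(F1)

The schema corresponds to a generalized confluence (Geach) condition: forall x forall y forall z ((x R^2 y & x R^2 z) -> exists w (y R^2 w & z = w)).
(F1): satisfies the condition.
(F2): fails — cR²a, cR²a but no w with aR²w and a=w.
(F3): fails — aR²c, aR²a but no w with cR²w and a=w.
Valid on: (F1).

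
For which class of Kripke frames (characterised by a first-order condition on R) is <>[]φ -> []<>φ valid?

This is the .2 axiom.
Its frame correspondent is convergence — forall x forall y forall z (Rxy & Rxz -> exists w (Ryw & Rzw)).

convergence: forall x forall y forall z (Rxy & Rxz -> exists w (Ryw & Rzw))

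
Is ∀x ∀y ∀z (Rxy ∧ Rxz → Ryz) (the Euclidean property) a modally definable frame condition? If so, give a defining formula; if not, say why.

This is a Sahlqvist condition; the 5 axiom ◇p → □◇p defines it.
Suppose ◇p→□◇p is valid. Take Rxy, Rxz and set V(p)={y}. Then ◇p at x, so □◇p at x, so ◇p at z, so some w with Rzw has p; w=y, i.e. Rzy. By symmetry of the argument, Ryz.

Definable; ◇p → □◇p defines it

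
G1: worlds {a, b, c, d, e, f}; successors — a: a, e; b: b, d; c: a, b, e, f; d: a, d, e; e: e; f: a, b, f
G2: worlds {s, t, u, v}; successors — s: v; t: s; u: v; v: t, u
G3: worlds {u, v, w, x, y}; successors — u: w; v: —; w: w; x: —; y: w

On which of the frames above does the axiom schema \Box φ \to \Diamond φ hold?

This is the axiom for seriality; its first-order frame correspondent is \forall x \exists y Rxy.
G1: condition met.
G2: condition met.
G3: fails — world v has no successor.
Valid on: G1, G2.

G1, G2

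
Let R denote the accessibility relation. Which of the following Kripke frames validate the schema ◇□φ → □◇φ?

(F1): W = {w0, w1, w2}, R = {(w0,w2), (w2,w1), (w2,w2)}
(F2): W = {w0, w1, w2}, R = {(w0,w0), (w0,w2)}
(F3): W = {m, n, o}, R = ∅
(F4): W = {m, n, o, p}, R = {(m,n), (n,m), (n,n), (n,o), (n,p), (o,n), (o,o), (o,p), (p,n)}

(F3), (F4)

The schema corresponds to convergence: ∀x ∀y ∀z (Rxy ∧ Rxz → ∃w (Ryw ∧ Rzw)).
(F1): fails — Rw2w1 and Rw2w1 but w1 and w1 have no common successor.
(F2): fails — Rw0w2 and Rw0w2 but w2 and w2 have no common successor.
(F3): condition met.
(F4): condition met.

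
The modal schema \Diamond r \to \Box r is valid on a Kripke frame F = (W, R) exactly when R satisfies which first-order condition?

Suppose ◇r→□r is valid. Take Rxy, Rxz and set V(r)={y}. Then ◇r at x, so □r at x, so r at z, i.e. z=y.

partial functionality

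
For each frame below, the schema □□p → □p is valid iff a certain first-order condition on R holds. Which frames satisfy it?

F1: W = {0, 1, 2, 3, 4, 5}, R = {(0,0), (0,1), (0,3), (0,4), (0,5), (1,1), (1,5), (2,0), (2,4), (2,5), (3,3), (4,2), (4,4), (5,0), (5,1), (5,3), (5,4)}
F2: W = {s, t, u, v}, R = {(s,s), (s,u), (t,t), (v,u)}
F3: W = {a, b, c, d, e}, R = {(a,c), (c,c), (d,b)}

The schema corresponds to density: ∀x ∀y (Rxy → ∃z (Rxz ∧ Rzy)).
F1: condition met.
F2: fails — Rvu but no z with Rvz and Rzu.
F3: fails — Rdb but no z with Rdz and Rzb.
Valid on: F1.

F1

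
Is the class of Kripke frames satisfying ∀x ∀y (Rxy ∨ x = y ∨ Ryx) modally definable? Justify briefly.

Modal frame validity is preserved under disjoint unions.
Take 2 disjoint single-world reflexive frames: each is trivially connected, but their disjoint union has 2 worlds with no edge between distinct components, so it is not connected.
Hence connectedness of R is not modally definable.

Not definable by any modal formula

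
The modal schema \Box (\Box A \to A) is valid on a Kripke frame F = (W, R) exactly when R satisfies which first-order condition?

shift-reflexivity

Suppose □(□A→A) is valid. Take Rxy and set V(A)={w : Ryw}. Then at y, □A holds; since □(□A→A) at x, □A→A at y, so A at y, i.e. Ryy.
Conversely, any frame satisfying \forall x \forall y (Rxy \to Ryy) validates the schema.
Frame condition: \forall x \forall y (Rxy \to Ryy).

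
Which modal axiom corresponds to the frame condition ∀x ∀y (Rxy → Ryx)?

This is symmetry; the standard corresponding axiom is B: r → □◇r.

r → □◇r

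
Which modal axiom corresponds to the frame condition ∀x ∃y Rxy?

□r → ◇r

This is seriality; the standard corresponding axiom is D: □r → ◇r.
Suppose □r→◇r is valid. At any x set V(r)=W. Then □r at x, so ◇r at x, so x has a successor.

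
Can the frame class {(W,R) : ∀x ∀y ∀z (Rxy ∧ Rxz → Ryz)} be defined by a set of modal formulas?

Yes — defined by ◇r → □◇r

This is a Sahlqvist condition; the 5 axiom ◇r → □◇r defines it.
Suppose ◇r→□◇r is valid. Take Rxy, Rxz and set V(r)={y}. Then ◇r at x, so □◇r at x, so ◇r at z, so some w with Rzw has r; w=y, i.e. Rzy. By symmetry of the argument, Ryz.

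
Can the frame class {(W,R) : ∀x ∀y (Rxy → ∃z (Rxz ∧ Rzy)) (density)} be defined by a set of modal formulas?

Definable; □□r → □r defines it

The condition is density. A defining modal formula is □□r → □r.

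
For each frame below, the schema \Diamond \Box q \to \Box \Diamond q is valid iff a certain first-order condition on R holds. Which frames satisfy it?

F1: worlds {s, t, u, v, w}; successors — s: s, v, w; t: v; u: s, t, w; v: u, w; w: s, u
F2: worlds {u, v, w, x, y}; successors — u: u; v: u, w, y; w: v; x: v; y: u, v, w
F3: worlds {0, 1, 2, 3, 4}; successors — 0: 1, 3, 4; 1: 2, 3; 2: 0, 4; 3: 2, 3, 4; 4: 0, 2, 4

F3

This is the axiom for convergence; its first-order frame correspondent is \forall x \forall y \forall z (Rxy \wedge Rxz \to \exists w (Ryw \wedge Rzw)).
F1: fails — Ruw and Rut but w and t have no common successor.
F2: fails — Rvw and Rvu but w and u have no common successor.
F3: condition met.
Valid on: F3.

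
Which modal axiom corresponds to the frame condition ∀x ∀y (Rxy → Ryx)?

The condition is symmetry. The B schema ψ → □◇ψ defines it.
Suppose ψ→□◇ψ is valid. Take Rxy and set V(ψ)={x}. Then ψ at x, so □◇ψ at x, so ◇ψ at y, so some z with Ryz has ψ; z=x, i.e. Ryx.

ψ → □◇ψ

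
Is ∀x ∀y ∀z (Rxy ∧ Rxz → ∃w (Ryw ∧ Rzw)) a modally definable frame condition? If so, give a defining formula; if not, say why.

Definable; ◇□r → □◇r defines it

Yes: it is convergence, defined by the .2 schema ◇□r → □◇r.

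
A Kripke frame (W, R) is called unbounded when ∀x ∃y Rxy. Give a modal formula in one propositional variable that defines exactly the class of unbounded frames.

□q → ◇q

A defining formula is □q → ◇q (the D axiom).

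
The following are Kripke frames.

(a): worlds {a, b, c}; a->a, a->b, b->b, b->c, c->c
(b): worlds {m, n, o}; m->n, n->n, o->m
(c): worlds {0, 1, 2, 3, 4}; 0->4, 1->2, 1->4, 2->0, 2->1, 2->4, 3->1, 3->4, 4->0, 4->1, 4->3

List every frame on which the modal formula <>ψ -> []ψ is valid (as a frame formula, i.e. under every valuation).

The schema corresponds to partial functionality: forall x forall y forall z (Rxy & Rxz -> y = z).
(a): fails — a sees both a and b.
(b): condition met.
(c): fails — 1 sees both 2 and 4.

(b)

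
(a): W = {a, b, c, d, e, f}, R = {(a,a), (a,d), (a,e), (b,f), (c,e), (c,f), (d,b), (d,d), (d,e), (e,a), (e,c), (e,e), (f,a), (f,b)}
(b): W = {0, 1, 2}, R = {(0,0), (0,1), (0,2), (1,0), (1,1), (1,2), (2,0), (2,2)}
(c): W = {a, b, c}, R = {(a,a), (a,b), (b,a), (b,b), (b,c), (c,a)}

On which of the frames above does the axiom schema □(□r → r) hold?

Frame correspondent (Sahlqvist): ∀x ∀y (Rxy → Ryy) — i.e. shift-reflexivity.
(a): fails — Rcf but not Rff.
(b): condition met.
(c): fails — Rbc but not Rcc.

(b)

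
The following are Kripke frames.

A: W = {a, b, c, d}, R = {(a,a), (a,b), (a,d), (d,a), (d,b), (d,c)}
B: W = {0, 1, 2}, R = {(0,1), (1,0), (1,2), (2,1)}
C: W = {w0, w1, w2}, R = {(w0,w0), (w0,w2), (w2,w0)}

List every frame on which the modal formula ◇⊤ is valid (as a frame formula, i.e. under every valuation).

B

Frame correspondent (Sahlqvist): ∀x ∃y Rxy — i.e. seriality.
A: fails — world b has no successor.
B: ✓.
C: fails — world w1 has no successor.
Valid on: B.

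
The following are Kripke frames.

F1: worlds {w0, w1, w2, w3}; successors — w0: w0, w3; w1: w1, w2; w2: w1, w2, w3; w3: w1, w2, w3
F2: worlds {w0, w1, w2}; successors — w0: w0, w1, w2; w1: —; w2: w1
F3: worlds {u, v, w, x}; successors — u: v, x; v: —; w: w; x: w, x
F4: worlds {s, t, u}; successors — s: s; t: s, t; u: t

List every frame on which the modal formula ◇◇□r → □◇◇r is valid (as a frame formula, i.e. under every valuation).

This is the axiom for a generalized confluence (Geach) condition; its first-order frame correspondent is ∀x ∀y ∀z ((xR²y ∧ xRz) → ∃w (yRw ∧ zR²w)).
F1: condition met.
F2: fails — w0R²w0, w0Rw1 but no w with w0Rw and w1R²w.
F3: fails — uR²w, uRv but no t with wRt and vR²t.
F4: condition met.
Valid on: F1, F4.

F1, F4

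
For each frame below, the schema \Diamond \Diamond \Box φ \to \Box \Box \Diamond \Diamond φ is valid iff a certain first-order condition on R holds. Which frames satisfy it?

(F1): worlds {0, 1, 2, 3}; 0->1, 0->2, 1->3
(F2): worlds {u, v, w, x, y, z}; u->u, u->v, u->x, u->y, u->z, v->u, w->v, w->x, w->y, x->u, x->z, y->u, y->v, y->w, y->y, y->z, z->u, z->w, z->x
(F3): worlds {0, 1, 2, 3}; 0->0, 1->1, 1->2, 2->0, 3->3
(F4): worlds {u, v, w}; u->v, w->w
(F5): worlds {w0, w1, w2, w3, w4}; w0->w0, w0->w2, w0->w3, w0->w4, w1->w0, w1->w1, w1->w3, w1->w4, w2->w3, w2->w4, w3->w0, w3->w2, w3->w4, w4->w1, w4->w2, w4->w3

(F2), (F4), (F5)

This is the axiom for a generalized confluence (Geach) condition; its first-order frame correspondent is \forall x \forall y \forall z ((x R^2 y \wedge x R^2 z) \to \exists w (yRw \wedge z R^2 w)).
(F1): fails — 0R²3, 0R²3 but no w with 3Rw and 3R²w.
(F2): satisfies the condition.
(F3): fails — 1R²1, 1R²0 but no w with 1Rw and 0R²w.
(F4): satisfies the condition.
(F5): satisfies the condition.
Valid on: (F2), (F4), (F5).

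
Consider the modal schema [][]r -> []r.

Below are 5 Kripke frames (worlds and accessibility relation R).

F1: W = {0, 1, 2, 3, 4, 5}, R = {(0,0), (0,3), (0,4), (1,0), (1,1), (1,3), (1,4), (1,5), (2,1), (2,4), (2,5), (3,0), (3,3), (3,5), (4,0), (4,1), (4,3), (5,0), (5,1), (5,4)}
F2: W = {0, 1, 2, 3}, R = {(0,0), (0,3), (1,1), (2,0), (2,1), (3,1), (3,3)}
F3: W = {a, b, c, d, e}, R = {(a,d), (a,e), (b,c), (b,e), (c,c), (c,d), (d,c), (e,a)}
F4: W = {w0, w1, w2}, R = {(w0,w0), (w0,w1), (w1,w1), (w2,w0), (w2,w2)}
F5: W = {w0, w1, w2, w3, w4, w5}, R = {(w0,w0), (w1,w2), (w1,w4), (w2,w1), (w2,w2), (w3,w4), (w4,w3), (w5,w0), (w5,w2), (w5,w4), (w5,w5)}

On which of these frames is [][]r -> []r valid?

This is the axiom for density; its first-order frame correspondent is forall x forall y (Rxy -> exists z (Rxz & Rzy)).
F1: holds.
F2: holds.
F3: fails — Rea but no z with Rez and Rza.
F4: holds.
F5: fails — Rw1w4 but no z with Rw1z and Rzw4.
Valid on: F1, F2, F4.

F1, F2, F4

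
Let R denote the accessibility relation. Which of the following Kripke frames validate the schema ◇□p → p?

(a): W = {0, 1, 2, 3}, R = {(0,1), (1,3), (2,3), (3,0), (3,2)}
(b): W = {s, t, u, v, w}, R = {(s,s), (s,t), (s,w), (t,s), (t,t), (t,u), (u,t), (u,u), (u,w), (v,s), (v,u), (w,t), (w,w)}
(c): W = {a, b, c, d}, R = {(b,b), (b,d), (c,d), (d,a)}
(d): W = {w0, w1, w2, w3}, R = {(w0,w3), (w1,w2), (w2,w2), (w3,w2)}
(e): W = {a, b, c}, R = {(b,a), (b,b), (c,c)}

none

Frame correspondent (Sahlqvist): ∀x ∀y (Rxy → Ryx) — i.e. symmetry.
(a): fails — R01 but not R10.
(b): fails — Rwt but not Rtw.
(c): fails — Rbd but not Rdb.
(d): fails — Rw1w2 but not Rw2w1.
(e): fails — Rba but not Rab.
Valid on no frame.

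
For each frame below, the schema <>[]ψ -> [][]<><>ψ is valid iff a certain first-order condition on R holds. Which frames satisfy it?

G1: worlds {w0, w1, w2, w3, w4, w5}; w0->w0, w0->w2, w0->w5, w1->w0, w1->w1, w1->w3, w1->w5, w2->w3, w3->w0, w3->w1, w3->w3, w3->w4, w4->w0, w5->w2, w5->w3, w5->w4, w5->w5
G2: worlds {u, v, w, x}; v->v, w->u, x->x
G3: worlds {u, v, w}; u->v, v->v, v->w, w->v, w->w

Frame correspondent (Sahlqvist): forall x forall y forall z ((xRy & x R^2 z) -> exists w (yRw & z R^2 w)) — i.e. a generalized confluence (Geach) condition.
G1: fails — w0Rw2, w0R²w4 but no w with w2Rw and w4R²w.
G2: satisfies the condition.
G3: satisfies the condition.

G2, G3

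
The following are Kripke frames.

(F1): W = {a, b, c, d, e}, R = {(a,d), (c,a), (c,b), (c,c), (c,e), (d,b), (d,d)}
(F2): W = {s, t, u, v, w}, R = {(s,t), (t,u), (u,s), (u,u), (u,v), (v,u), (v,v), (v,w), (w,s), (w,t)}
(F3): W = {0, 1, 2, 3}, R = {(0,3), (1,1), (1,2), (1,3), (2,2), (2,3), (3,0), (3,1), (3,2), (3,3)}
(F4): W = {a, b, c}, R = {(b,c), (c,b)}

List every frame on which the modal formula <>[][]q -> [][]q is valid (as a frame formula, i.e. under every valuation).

(F3)

This is the axiom for a generalized confluence (Geach) condition; its first-order frame correspondent is forall x forall y forall z ((xRy & x R^2 z) -> exists w (y R^2 w & z = w)).
(F1): fails — cRa, cR²a but no w with aR²w and a=w.
(F2): fails — uRs, uR²s but no w* with sR²w* and s=w*.
(F3): satisfies the condition.
(F4): fails — bRc, bR²b but no w with cR²w and b=w.
Valid on: (F3).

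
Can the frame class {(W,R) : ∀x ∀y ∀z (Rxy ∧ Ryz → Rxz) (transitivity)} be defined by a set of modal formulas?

The condition is transitivity. A defining modal formula is □q → □□q.

Definable; □q → □□q defines it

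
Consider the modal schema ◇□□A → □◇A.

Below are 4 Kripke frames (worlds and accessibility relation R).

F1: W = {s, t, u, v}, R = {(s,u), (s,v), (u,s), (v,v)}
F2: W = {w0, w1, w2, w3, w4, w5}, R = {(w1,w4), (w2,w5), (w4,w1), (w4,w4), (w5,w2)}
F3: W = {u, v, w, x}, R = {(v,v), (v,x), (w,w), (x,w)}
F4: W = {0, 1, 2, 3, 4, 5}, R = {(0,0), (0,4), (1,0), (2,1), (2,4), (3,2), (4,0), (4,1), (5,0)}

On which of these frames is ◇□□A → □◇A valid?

F4

This is the axiom for a generalized confluence (Geach) condition; its first-order frame correspondent is ∀x ∀y ∀z ((xRy ∧ xRz) → ∃w (yR²w ∧ zRw)).
F1: fails — sRu, sRu but no w with uR²w and uRw.
F2: fails — w2Rw5, w2Rw5 but no w with w5R²w and w5Rw.
F3: fails — vRx, vRv but no t with xR²t and vRt.
F4: holds.
Valid on: F4.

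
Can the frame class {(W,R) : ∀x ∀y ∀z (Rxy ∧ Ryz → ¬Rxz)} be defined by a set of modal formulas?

No — not modally definable

Any modally definable frame class is closed under surjective bounded morphisms.
The 7-cycle (worlds w0,w1,w2,w3,w4,w5,w6 with w0→w1→w2→w3→w4→w5→w6→w0) is intransitive. Mapping every world to a single reflexive point • is a surjective bounded morphism; the reflexive point is not intransitive (R••∧R•• but R••).
So no modal formula (or set of formulas) defines exactly the intransitive frames.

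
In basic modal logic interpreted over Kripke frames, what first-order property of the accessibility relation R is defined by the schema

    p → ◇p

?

Replacing p by ¬p and contraposing gives the equivalent schema □p → p.
Suppose □p→p is valid. At any x set V(p)={w : Rxw}. Then □p holds at x, so p holds at x, i.e. Rxx.
Conversely, on a frame with reflexivity the schema holds at every world under every valuation.
So the correspondent is reflexivity.

Reflexivity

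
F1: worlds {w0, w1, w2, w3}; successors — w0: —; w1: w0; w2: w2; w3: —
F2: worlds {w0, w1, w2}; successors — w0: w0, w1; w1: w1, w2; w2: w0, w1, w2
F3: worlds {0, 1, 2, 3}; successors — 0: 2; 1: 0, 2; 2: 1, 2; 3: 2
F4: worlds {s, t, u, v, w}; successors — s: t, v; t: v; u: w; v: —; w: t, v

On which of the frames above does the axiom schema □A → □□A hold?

The schema corresponds to transitivity: ∀x ∀y ∀z (Rxy ∧ Ryz → Rxz).
F1: satisfies the condition.
F2: fails — Rw1w2 and Rw2w0 but not Rw1w0.
F3: fails — R32 and R21 but not R31.
F4: fails — Ruw and Rwt but not Rut.
Valid on: F1.

F1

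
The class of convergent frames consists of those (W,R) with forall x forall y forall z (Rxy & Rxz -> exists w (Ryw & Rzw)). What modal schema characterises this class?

The condition is convergence. The .2 schema ◇□q → □◇q defines it.
Suppose ◇□q→□◇q is valid. Take Rxy, Rxz and set V(q)={w : Ryw}. Then □q at y so ◇□q at x, so □◇q at x, so ◇q at z, giving w with Rzw and Ryw.

◇□q → □◇q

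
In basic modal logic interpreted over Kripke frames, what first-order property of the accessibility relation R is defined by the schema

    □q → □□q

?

Transitivity

Suppose □q→□□q is valid. Take Rxy, Ryz and set V(q)={w : Rxw}. Then □q at x, so □□q at x, so □q at y, so q at z, i.e. Rxz.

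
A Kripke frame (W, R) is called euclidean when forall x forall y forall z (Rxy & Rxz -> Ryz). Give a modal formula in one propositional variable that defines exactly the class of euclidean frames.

◇s → □◇s

The condition is the Euclidean property. The 5 schema ◇s → □◇s defines it.
Suppose ◇s→□◇s is valid. Take Rxy, Rxz and set V(s)={y}. Then ◇s at x, so □◇s at x, so ◇s at z, so some w with Rzw has s; w=y, i.e. Rzy. By symmetry of the argument, Ryz.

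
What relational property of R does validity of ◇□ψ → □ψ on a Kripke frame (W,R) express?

the Euclidean property: ∀x ∀y ∀z (Rxy ∧ Rxz → Ryz)

This is a form of the 5 axiom.
Its frame correspondent is the Euclidean property — ∀x ∀y ∀z (Rxy ∧ Rxz → Ryz).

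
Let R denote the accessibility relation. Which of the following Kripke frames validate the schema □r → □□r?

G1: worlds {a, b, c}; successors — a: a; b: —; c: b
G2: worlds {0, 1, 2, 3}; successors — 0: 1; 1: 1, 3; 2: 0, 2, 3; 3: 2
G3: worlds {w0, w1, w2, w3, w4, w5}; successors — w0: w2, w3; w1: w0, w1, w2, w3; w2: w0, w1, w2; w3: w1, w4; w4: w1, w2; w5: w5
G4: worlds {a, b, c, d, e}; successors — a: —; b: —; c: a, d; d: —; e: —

This is the axiom for transitivity; its first-order frame correspondent is ∀x ∀y ∀z (Rxy ∧ Ryz → Rxz).
G1: satisfies the condition.
G2: fails — R32 and R23 but not R33.
G3: fails — Rw3w1 and Rw1w2 but not Rw3w2.
G4: satisfies the condition.

G1, G4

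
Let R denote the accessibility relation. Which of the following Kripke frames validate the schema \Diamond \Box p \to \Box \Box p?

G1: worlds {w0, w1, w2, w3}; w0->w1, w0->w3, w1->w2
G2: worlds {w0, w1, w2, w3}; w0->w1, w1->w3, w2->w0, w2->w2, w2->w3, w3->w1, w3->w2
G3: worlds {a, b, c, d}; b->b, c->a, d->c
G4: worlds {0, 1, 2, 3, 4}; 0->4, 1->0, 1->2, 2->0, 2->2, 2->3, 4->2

G3

Frame correspondent (Sahlqvist): \forall x \forall y \forall z ((xRy \wedge x R^2 z) \to \exists w (yRw \wedge z = w)) — i.e. a generalized confluence (Geach) condition.
G1: fails — w0Rw3, w0R²w2 but no w with w3Rw and w2=w.
G2: fails — w2Rw0, w2R²w0 but no w with w0Rw and w0=w.
G3: satisfies the condition.
G4: fails — 1R0, 1R²0 but no w with 0Rw and 0=w.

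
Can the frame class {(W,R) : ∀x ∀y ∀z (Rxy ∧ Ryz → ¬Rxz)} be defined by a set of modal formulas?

Not modally definable

Any modally definable frame class is closed under surjective bounded morphisms.
The 7-cycle (worlds w0,w1,w2,w3,w4,w5,w6 with w0→w1→w2→w3→w4→w5→w6→w0) is intransitive. Mapping every world to a single reflexive point • is a surjective bounded morphism; the reflexive point is not intransitive (R••∧R•• but R••).
So no modal formula (or set of formulas) defines exactly the intransitive frames.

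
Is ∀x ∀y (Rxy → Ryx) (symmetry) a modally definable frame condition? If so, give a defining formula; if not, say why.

Yes — defined by q → □◇q

The condition is symmetry. A defining modal formula is q → □◇q.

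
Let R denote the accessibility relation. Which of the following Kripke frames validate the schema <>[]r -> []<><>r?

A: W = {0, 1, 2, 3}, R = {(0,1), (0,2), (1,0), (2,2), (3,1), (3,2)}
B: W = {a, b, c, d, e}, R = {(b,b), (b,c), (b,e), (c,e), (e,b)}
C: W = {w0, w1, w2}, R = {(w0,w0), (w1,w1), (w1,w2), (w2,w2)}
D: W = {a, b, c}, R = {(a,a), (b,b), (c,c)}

Frame correspondent (Sahlqvist): forall x forall y forall z ((xRy & xRz) -> exists w (yRw & z R^2 w)) — i.e. a generalized confluence (Geach) condition.
A: fails — 0R1, 0R1 but no w with 1Rw and 1R²w.
B: fails — bRc, bRc but no w with cRw and cR²w.
C: ✓.
D: ✓.
Valid on: C, D.

C, D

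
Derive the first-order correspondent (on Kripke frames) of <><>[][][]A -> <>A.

forall x forall y (x R^2 y -> exists w (y R^3 w & xRw))

This is a Sahlqvist (Geach-type) schema ◇^2□^3A → □^0◇^1A.
Minimal-valuation argument: fix x; take any y with xR^2y and any z with xR^0z. Set V(A) to the set of worlds R-reachable from y in exactly 3 steps. Then □^3A holds at y, so the antecedent holds at x; validity forces ◇^1A at z, giving a w with zR^1w and yR^3w.
First-order correspondent: forall x forall y (x R^2 y -> exists w (y R^3 w & xRw)).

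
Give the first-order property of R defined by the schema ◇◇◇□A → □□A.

This is a Sahlqvist (Geach-type) schema ◇^3□^1A → □^2◇^0A.
Minimal-valuation argument: fix x; take any y with xR^3y and any z with xR^2z. Set V(A) to the set of worlds R-reachable from y in exactly 1 step. Then □^1A holds at y, so the antecedent holds at x; validity forces ◇^0A at z, giving a w with zR^0w and yR^1w.
First-order correspondent: ∀x ∀y ∀z ((xR³y ∧ xR²z) → ∃w (yRw ∧ z = w)).

∀x ∀y ∀z ((xR³y ∧ xR²z) → ∃w (yRw ∧ z = w))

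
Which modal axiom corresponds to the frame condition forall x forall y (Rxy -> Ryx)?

ψ → □◇ψ

The condition is symmetry. The B schema ψ → □◇ψ defines it.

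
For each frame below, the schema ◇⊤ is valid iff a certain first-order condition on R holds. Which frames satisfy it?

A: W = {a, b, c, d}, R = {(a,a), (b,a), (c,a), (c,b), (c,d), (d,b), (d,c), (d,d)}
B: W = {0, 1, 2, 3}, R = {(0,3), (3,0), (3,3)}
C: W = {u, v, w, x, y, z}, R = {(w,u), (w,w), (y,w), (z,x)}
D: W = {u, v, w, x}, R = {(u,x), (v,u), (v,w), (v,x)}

Frame correspondent (Sahlqvist): ∀x ∃y Rxy — i.e. seriality.
A: satisfies the condition.
B: fails — world 1 has no successor.
C: fails — world u has no successor.
D: fails — world w has no successor.
Valid on: A.

A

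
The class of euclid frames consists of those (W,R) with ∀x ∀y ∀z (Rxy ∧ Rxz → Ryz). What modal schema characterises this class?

The condition is the Euclidean property. The 5 schema ◇q → □◇q defines it.
Suppose ◇q→□◇q is valid. Take Rxy, Rxz and set V(q)={y}. Then ◇q at x, so □◇q at x, so ◇q at z, so some w with Rzw has q; w=y, i.e. Rzy. By symmetry of the argument, Ryz.

◇q → □◇q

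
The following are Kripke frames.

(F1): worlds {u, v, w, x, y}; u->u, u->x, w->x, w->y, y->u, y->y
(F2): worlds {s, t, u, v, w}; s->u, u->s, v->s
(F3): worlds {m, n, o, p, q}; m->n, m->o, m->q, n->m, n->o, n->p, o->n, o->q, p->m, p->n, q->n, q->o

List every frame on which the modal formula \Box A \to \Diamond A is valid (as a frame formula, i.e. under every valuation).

This is the axiom for seriality; its first-order frame correspondent is \forall x \exists y Rxy.
(F1): fails — world v has no successor.
(F2): fails — world t has no successor.
(F3): satisfies the condition.

(F3)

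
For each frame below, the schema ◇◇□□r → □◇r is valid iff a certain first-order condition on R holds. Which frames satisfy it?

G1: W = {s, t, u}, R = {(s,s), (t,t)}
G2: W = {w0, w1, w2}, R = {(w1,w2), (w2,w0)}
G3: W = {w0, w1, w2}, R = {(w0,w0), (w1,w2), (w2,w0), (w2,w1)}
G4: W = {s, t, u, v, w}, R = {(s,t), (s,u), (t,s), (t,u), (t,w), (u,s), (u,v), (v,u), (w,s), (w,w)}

The schema corresponds to a generalized confluence (Geach) condition: ∀x ∀y ∀z ((xR²y ∧ xRz) → ∃w (yR²w ∧ zRw)).
G1: holds.
G2: fails — w1R²w0, w1Rw2 but no w with w0R²w and w2Rw.
G3: fails — w2R²w0, w2Rw1 but no w with w0R²w and w1Rw.
G4: fails — sR²u, sRu but no w* with uR²w* and uRw*.
Valid on: G1.

G1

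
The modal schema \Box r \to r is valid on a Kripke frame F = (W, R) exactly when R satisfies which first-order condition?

Reflexivity

This schema is the T axiom.
Its frame correspondent is reflexivity — \forall x Rxx.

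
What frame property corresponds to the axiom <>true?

◇⊤ holds at w iff w has a successor, so frame-validity of ◇⊤ is exactly seriality. Equivalently via □φ → ◇φ:
Suppose □φ→◇φ is valid. At any x set V(φ)=W. Then □φ at x, so ◇φ at x, so x has a successor.

seriality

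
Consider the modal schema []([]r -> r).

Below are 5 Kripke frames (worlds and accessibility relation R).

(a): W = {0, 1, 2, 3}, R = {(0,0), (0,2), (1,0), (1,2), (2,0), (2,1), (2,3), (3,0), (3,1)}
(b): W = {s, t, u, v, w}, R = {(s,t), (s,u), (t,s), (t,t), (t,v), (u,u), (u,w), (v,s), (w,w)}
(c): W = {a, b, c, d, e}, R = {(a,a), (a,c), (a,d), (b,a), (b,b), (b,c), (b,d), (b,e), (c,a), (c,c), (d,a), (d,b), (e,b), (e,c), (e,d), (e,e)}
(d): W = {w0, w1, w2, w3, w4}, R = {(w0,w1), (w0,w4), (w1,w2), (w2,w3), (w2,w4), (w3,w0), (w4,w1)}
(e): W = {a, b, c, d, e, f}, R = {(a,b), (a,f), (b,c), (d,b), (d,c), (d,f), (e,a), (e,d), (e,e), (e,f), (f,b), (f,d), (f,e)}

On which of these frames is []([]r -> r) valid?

none

This is the axiom for shift-reflexivity; its first-order frame correspondent is forall x forall y (Rxy -> Ryy).
(a): fails — R02 but not R22.
(b): fails — Rtv but not Rvv.
(c): fails — Red but not Rdd.
(d): fails — Rw1w2 but not Rw2w2.
(e): fails — Rbc but not Rcc.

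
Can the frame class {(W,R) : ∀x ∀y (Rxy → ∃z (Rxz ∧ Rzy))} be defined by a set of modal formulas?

This is a Sahlqvist condition; the C4 axiom □□p → □p defines it.
Suppose □□p→□p is valid. Take Rxy and set V(p)={w : xR²w}. Then □□p at x, so □p at x, so p at y, i.e. ∃z(Rxz∧Rzy).

Yes — defined by □□p → □p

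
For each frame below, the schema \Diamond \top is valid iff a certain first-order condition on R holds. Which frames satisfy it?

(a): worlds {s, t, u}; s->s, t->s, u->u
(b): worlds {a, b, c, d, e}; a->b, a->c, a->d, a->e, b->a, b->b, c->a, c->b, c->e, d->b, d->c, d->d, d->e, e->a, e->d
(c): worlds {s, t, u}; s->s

(a), (b)

This is the axiom for seriality; its first-order frame correspondent is \forall x \exists y Rxy.
(a): condition met.
(b): condition met.
(c): fails — world t has no successor.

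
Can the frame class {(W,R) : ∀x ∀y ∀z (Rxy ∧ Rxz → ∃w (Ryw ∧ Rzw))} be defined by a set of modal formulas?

Yes — defined by ◇□r → □◇r

The condition is convergence. A defining modal formula is ◇□r → □◇r.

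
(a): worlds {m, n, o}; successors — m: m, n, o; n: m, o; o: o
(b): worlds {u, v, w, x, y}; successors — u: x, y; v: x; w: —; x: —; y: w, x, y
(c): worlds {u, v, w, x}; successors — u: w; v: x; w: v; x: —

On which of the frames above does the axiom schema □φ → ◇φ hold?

This is the axiom for seriality; its first-order frame correspondent is ∀x ∃y Rxy.
(a): ✓.
(b): fails — world w has no successor.
(c): fails — world x has no successor.
Valid on: (a).

(a)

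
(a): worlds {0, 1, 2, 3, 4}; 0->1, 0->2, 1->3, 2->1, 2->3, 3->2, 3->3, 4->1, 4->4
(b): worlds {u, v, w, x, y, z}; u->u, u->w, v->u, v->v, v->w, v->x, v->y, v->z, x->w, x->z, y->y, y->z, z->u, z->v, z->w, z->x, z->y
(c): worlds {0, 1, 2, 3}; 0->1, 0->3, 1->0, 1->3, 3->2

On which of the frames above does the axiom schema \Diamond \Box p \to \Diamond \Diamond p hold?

Frame correspondent (Sahlqvist): \forall x \forall y (xRy \to \exists w (yRw \wedge x R^2 w)) — i.e. a generalized confluence (Geach) condition.
(a): satisfies the condition.
(b): fails — uRw but no t with wRt and uR²t.
(c): fails — 3R2 but no w with 2Rw and 3R²w.

(a)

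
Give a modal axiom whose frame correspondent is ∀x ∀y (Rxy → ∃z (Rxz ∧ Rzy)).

This is density; the standard corresponding axiom is C4: □□ψ → □ψ.

□□ψ → □ψ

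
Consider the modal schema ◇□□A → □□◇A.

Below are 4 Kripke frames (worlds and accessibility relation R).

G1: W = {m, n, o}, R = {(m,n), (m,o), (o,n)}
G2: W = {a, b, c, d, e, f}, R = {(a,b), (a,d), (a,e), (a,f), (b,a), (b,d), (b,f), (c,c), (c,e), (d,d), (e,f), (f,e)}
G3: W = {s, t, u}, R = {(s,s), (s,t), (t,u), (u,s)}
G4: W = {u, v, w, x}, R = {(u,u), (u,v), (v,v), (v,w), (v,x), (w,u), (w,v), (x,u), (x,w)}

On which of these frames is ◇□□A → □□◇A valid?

G4

The schema corresponds to a generalized confluence (Geach) condition: ∀x ∀y ∀z ((xRy ∧ xR²z) → ∃w (yR²w ∧ zRw)).
G1: fails — mRn, mR²n but no w with nR²w and nRw.
G2: fails — aRd, aR²e but no w with dR²w and eRw.
G3: fails — sRt, sR²t but no w with tR²w and tRw.
G4: satisfies the condition.
Valid on: G4.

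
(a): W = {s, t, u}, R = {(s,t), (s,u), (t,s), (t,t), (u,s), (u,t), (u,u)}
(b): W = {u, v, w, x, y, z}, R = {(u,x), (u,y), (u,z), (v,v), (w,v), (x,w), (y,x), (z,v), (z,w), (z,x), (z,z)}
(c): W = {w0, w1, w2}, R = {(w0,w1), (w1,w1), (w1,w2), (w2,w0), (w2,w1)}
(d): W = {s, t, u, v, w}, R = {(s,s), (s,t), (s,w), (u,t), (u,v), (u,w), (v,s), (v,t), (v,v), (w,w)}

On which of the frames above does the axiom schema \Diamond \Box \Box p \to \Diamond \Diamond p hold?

Frame correspondent (Sahlqvist): \forall x \forall y (xRy \to \exists w (y R^2 w \wedge x R^2 w)) — i.e. a generalized confluence (Geach) condition.
(a): condition met.
(b): fails — yRx but no t with xR²t and yR²t.
(c): condition met.
(d): fails — sRt but no w* with tR²w* and sR²w*.
Valid on: (a), (c).

(a), (c)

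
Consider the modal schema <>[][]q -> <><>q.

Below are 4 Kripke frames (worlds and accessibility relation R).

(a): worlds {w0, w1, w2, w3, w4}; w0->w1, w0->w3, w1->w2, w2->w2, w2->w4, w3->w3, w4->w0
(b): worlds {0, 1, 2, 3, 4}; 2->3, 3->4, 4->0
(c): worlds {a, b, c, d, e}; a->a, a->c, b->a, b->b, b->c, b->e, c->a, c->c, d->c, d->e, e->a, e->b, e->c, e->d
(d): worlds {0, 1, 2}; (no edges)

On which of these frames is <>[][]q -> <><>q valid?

This is the axiom for a generalized confluence (Geach) condition; its first-order frame correspondent is forall x forall y (xRy -> exists w (y R^2 w & x R^2 w)).
(a): fails — w2Rw4 but no w with w4R²w and w2R²w.
(b): fails — 2R3 but no w with 3R²w and 2R²w.
(c): satisfies the condition.
(d): satisfies the condition.
Valid on: (c), (d).

(c), (d)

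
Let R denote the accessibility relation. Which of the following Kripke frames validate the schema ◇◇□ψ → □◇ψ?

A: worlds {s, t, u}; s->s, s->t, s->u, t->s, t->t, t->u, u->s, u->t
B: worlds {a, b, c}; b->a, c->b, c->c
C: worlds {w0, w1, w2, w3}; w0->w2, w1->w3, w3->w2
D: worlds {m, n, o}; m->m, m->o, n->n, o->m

This is the axiom for a generalized confluence (Geach) condition; its first-order frame correspondent is ∀x ∀y ∀z ((xR²y ∧ xRz) → ∃w (yRw ∧ zRw)).
A: condition met.
B: fails — cR²a, cRb but no w with aRw and bRw.
C: fails — w1R²w2, w1Rw3 but no w with w2Rw and w3Rw.
D: condition met.

A, D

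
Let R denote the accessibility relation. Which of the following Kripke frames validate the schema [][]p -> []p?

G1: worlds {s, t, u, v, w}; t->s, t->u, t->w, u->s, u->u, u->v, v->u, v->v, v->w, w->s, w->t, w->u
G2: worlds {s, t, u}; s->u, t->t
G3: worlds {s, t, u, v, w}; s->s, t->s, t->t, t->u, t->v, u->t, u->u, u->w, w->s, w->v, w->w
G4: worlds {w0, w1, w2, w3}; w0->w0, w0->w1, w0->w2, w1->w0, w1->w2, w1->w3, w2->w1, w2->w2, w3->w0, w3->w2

G3

The schema corresponds to density: forall x forall y (Rxy -> exists z (Rxz & Rzy)).
G1: fails — Rwt but no z with Rwz and Rzt.
G2: fails — Rsu but no z with Rsz and Rzu.
G3: satisfies the condition.
G4: fails — Rw1w3 but no z with Rw1z and Rzw3.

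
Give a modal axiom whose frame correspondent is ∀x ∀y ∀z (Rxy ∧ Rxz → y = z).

◇p → □p

The condition is partial functionality. The CD schema ◇p → □p defines it.
Suppose ◇p→□p is valid. Take Rxy, Rxz and set V(p)={y}. Then ◇p at x, so □p at x, so p at z, i.e. z=y.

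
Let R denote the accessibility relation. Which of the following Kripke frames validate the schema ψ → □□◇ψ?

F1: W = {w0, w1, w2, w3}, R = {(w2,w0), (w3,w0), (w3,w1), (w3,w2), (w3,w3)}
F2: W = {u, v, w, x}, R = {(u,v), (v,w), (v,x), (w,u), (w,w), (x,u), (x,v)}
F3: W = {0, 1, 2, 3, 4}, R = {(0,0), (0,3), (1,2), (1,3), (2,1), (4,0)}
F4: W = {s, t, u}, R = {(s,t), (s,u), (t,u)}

none

The schema corresponds to a generalized confluence (Geach) condition: ∀x ∀z (xR²z → ∃w (x = w ∧ zRw)).
F1: fails — w3R²w0 but no w with w3=w and w0Rw.
F2: fails — vR²v but no t with v=t and vRt.
F3: fails — 0R²3 but no w with 0=w and 3Rw.
F4: fails — sR²u but no w with s=w and uRw.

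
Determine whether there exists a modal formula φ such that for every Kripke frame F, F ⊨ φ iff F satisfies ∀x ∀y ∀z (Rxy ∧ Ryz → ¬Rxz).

No — not modally definable

If a class were modally definable it would be closed under surjective bounded morphisms (Goldblatt–Thomason).
The 5-cycle (worlds a,b,c,d,e with a→b→c→d→e→a) is intransitive. Mapping every world to a single reflexive point • is a surjective bounded morphism; the reflexive point is not intransitive (R••∧R•• but R••).
So no modal formula (or set of formulas) defines exactly the intransitive frames.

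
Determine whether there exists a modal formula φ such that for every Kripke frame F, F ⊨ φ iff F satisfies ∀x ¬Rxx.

Not modally definable

If a class were modally definable it would be closed under surjective bounded morphisms (Goldblatt–Thomason).
The 3-cycle (worlds a,b,c with a→b→c→a) is irreflexive, and the map sending every world to a single reflexive point • is a surjective bounded morphism (forth: every edge maps to (•,•); back: every world has a successor). So any modal formula valid on the 3-cycle is also valid on the reflexive point, which is not irreflexive.
So no modal formula (or set of formulas) defines exactly the irreflexive frames.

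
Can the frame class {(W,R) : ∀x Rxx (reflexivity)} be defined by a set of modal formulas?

Yes — defined by □r → r

This is a Sahlqvist condition; the T axiom □r → r defines it.
Suppose □r→r is valid. At any x set V(r)={w : Rxw}. Then □r holds at x, so r holds at x, i.e. Rxx.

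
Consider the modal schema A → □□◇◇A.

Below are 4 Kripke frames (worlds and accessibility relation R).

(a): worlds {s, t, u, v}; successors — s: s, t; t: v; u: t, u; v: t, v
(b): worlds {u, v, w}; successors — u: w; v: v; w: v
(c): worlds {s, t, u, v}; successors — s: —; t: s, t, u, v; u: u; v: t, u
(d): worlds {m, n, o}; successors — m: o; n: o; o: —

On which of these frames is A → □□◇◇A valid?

(d)

Frame correspondent (Sahlqvist): ∀x ∀z (xR²z → ∃w (x = w ∧ zR²w)) — i.e. a generalized confluence (Geach) condition.
(a): fails — sR²t but no w with s=w and tR²w.
(b): fails — uR²v but no t with u=t and vR²t.
(c): fails — tR²s but no w with t=w and sR²w.
(d): holds.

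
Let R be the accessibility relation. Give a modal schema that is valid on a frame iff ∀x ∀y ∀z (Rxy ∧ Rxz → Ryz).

◇p → □◇p

The condition is the Euclidean property. The 5 schema ◇p → □◇p defines it.
Suppose ◇p→□◇p is valid. Take Rxy, Rxz and set V(p)={y}. Then ◇p at x, so □◇p at x, so ◇p at z, so some w with Rzw has p; w=y, i.e. Rzy. By symmetry of the argument, Ryz.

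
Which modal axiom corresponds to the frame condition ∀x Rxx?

□p → p

A defining formula is □p → p (the T axiom).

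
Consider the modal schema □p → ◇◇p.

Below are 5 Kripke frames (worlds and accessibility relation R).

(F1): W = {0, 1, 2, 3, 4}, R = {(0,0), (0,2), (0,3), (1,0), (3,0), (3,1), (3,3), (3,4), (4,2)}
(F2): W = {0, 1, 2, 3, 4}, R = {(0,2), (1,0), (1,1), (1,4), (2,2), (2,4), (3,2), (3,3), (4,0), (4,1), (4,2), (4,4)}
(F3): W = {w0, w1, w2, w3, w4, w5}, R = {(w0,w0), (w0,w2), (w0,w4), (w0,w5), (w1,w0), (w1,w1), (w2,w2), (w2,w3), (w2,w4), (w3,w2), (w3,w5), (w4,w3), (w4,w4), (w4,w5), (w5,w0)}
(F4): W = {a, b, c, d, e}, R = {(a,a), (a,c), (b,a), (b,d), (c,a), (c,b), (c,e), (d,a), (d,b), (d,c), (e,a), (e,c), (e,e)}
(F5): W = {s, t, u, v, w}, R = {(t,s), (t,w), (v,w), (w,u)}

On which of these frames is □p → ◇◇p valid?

Frame correspondent (Sahlqvist): ∀x ∃w (xRw ∧ xR²w) — i.e. a generalized confluence (Geach) condition.
(F1): fails — at 2 but no w with 2Rw and 2R²w.
(F2): satisfies the condition.
(F3): satisfies the condition.
(F4): satisfies the condition.
(F5): fails — at s but no w* with sRw* and sR²w*.
Valid on: (F2), (F3), (F4).

(F2), (F3), (F4)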